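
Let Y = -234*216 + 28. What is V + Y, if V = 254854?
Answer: 204338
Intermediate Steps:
Y = -50516 (Y = -50544 + 28 = -50516)
V + Y = 254854 - 50516 = 204338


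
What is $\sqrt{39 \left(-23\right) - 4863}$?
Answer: $24 i \sqrt{10} \approx 75.895 i$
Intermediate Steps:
$\sqrt{39 \left(-23\right) - 4863} = \sqrt{-897 - 4863} = \sqrt{-5760} = 24 i \sqrt{10}$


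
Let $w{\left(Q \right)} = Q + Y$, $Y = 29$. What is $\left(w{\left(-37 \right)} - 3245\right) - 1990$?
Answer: $-5243$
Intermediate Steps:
$w{\left(Q \right)} = 29 + Q$ ($w{\left(Q \right)} = Q + 29 = 29 + Q$)
$\left(w{\left(-37 \right)} - 3245\right) - 1990 = \left(\left(29 - 37\right) - 3245\right) - 1990 = \left(-8 - 3245\right) - 1990 = -3253 - 1990 = -5243$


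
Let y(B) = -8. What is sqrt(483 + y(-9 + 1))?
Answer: 5*sqrt(19) ≈ 21.794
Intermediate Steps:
sqrt(483 + y(-9 + 1)) = sqrt(483 - 8) = sqrt(475) = 5*sqrt(19)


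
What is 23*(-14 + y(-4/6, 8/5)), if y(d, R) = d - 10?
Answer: -1702/3 ≈ -567.33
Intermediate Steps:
y(d, R) = -10 + d
23*(-14 + y(-4/6, 8/5)) = 23*(-14 + (-10 - 4/6)) = 23*(-14 + (-10 - 4*⅙)) = 23*(-14 + (-10 - ⅔)) = 23*(-14 - 32/3) = 23*(-74/3) = -1702/3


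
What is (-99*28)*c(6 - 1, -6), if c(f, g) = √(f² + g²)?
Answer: -2772*√61 ≈ -21650.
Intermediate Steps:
(-99*28)*c(6 - 1, -6) = (-99*28)*√((6 - 1)² + (-6)²) = -2772*√(5² + 36) = -2772*√(25 + 36) = -2772*√61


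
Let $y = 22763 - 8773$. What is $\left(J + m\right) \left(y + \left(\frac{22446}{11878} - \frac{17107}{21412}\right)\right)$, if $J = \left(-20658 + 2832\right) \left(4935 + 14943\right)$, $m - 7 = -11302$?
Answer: $- \frac{630467299281707889129}{127165868} \approx -4.9578 \cdot 10^{12}$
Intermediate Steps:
$m = -11295$ ($m = 7 - 11302 = -11295$)
$y = 13990$ ($y = 22763 - 8773 = 13990$)
$J = -354345228$ ($J = \left(-17826\right) 19878 = -354345228$)
$\left(J + m\right) \left(y + \left(\frac{22446}{11878} - \frac{17107}{21412}\right)\right) = \left(-354345228 - 11295\right) \left(13990 + \left(\frac{22446}{11878} - \frac{17107}{21412}\right)\right) = - 354356523 \left(13990 + \left(22446 \cdot \frac{1}{11878} - \frac{17107}{21412}\right)\right) = - 354356523 \left(13990 + \left(\frac{11223}{5939} - \frac{17107}{21412}\right)\right) = - 354356523 \left(13990 + \frac{138708403}{127165868}\right) = \left(-354356523\right) \frac{1779189201723}{127165868} = - \frac{630467299281707889129}{127165868}$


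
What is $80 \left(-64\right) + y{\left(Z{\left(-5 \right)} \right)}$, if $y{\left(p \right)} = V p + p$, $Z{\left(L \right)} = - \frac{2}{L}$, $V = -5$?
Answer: $- \frac{25608}{5} \approx -5121.6$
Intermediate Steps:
$y{\left(p \right)} = - 4 p$ ($y{\left(p \right)} = - 5 p + p = - 4 p$)
$80 \left(-64\right) + y{\left(Z{\left(-5 \right)} \right)} = 80 \left(-64\right) - 4 \left(- \frac{2}{-5}\right) = -5120 - 4 \left(\left(-2\right) \left(- \frac{1}{5}\right)\right) = -5120 - \frac{8}{5} = - \frac{25608}{5}$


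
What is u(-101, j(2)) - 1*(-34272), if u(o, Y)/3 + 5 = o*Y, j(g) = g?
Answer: 33651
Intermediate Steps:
u(o, Y) = -15 + 3*Y*o (u(o, Y) = -15 + 3*(o*Y) = -15 + 3*(Y*o) = -15 + 3*Y*o)
u(-101, j(2)) - 1*(-34272) = (-15 + 3*2*(-101)) - 1*(-34272) = (-15 - 606) + 34272 = -621 + 34272 = 33651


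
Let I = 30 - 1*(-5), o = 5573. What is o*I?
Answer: 195055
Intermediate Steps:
I = 35 (I = 30 + 5 = 35)
o*I = 5573*35 = 195055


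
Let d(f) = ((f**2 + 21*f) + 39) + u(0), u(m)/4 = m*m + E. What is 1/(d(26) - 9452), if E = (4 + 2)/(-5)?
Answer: -5/40979 ≈ -0.00012201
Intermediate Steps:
E = -6/5 (E = 6*(-1/5) = -6/5 ≈ -1.2000)
u(m) = -24/5 + 4*m**2 (u(m) = 4*(m*m - 6/5) = 4*(m**2 - 6/5) = 4*(-6/5 + m**2) = -24/5 + 4*m**2)
d(f) = 171/5 + f**2 + 21*f (d(f) = ((f**2 + 21*f) + 39) + (-24/5 + 4*0**2) = (39 + f**2 + 21*f) + (-24/5 + 4*0) = (39 + f**2 + 21*f) + (-24/5 + 0) = (39 + f**2 + 21*f) - 24/5 = 171/5 + f**2 + 21*f)
1/(d(26) - 9452) = 1/((171/5 + 26**2 + 21*26) - 9452) = 1/((171/5 + 676 + 546) - 9452) = 1/(6281/5 - 9452) = 1/(-40979/5) = -5/40979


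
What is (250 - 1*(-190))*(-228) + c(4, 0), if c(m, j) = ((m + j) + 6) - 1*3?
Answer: -100313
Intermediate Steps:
c(m, j) = 3 + j + m (c(m, j) = ((j + m) + 6) - 3 = (6 + j + m) - 3 = 3 + j + m)
(250 - 1*(-190))*(-228) + c(4, 0) = (250 - 1*(-190))*(-228) + (3 + 0 + 4) = (250 + 190)*(-228) + 7 = 440*(-228) + 7 = -100320 + 7 = -100313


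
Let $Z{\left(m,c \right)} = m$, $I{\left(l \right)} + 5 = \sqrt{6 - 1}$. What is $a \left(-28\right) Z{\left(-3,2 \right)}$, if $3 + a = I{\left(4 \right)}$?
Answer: $-672 + 84 \sqrt{5} \approx -484.17$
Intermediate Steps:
$I{\left(l \right)} = -5 + \sqrt{5}$ ($I{\left(l \right)} = -5 + \sqrt{6 - 1} = -5 + \sqrt{5}$)
$a = -8 + \sqrt{5}$ ($a = -3 - \left(5 - \sqrt{5}\right) = -8 + \sqrt{5} \approx -5.7639$)
$a \left(-28\right) Z{\left(-3,2 \right)} = \left(-8 + \sqrt{5}\right) \left(-28\right) \left(-3\right) = \left(224 - 28 \sqrt{5}\right) \left(-3\right) = -672 + 84 \sqrt{5}$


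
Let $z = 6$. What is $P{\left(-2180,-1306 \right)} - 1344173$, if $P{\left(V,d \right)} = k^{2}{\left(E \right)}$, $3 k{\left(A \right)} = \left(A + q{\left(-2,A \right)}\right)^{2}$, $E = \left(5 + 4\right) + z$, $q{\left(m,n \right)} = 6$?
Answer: $-1322564$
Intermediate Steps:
$E = 15$ ($E = \left(5 + 4\right) + 6 = 9 + 6 = 15$)
$k{\left(A \right)} = \frac{\left(6 + A\right)^{2}}{3}$ ($k{\left(A \right)} = \frac{\left(A + 6\right)^{2}}{3} = \frac{\left(6 + A\right)^{2}}{3}$)
$P{\left(V,d \right)} = 21609$ ($P{\left(V,d \right)} = \left(\frac{\left(6 + 15\right)^{2}}{3}\right)^{2} = \left(\frac{21^{2}}{3}\right)^{2} = \left(\frac{1}{3} \cdot 441\right)^{2} = 147^{2} = 21609$)
$P{\left(-2180,-1306 \right)} - 1344173 = 21609 - 1344173 = -1322564$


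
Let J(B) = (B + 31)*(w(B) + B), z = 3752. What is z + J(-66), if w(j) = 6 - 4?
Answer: 5992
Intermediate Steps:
w(j) = 2
J(B) = (2 + B)*(31 + B) (J(B) = (B + 31)*(2 + B) = (31 + B)*(2 + B) = (2 + B)*(31 + B))
z + J(-66) = 3752 + (62 + (-66)**2 + 33*(-66)) = 3752 + (62 + 4356 - 2178) = 3752 + 2240 = 5992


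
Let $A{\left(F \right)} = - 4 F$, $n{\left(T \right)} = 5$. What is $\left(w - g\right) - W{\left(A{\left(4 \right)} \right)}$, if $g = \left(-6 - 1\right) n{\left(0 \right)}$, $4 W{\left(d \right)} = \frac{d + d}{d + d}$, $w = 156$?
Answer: $\frac{763}{4} \approx 190.75$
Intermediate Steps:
$W{\left(d \right)} = \frac{1}{4}$ ($W{\left(d \right)} = \frac{\left(d + d\right) \frac{1}{d + d}}{4} = \frac{2 d \frac{1}{2 d}}{4} = \frac{1}{4} \cdot 1 = \frac{1}{4}$)
$g = -35$ ($g = \left(-6 - 1\right) 5 = \left(-7\right) 5 = -35$)
$\left(w - g\right) - W{\left(A{\left(4 \right)} \right)} = \left(156 - -35\right) - \frac{1}{4} = \left(156 + 35\right) - \frac{1}{4} = 191 - \frac{1}{4} = \frac{763}{4}$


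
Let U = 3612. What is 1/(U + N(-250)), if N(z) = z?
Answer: 1/3362 ≈ 0.00029744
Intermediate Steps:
1/(U + N(-250)) = 1/(3612 - 250) = 1/3362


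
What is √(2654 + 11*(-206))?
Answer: 2*√97 ≈ 19.698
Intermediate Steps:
√(2654 + 11*(-206)) = √(2654 - 2266) = √388 = 2*√97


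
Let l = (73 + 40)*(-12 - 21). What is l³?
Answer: -51853389489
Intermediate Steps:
l = -3729 (l = 113*(-33) = -3729)
l³ = (-3729)³ = -51853389489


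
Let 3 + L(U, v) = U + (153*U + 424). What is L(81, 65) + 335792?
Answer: 348687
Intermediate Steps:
L(U, v) = 421 + 154*U (L(U, v) = -3 + (U + (153*U + 424)) = -3 + (U + (424 + 153*U)) = -3 + (424 + 154*U) = 421 + 154*U)
L(81, 65) + 335792 = (421 + 154*81) + 335792 = (421 + 12474) + 335792 = 12895 + 335792 = 348687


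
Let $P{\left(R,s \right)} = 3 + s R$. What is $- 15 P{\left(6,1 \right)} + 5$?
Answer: $-130$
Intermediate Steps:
$P{\left(R,s \right)} = 3 + R s$
$- 15 P{\left(6,1 \right)} + 5 = - 15 \left(3 + 6 \cdot 1\right) + 5 = - 15 \left(3 + 6\right) + 5 = \left(-15\right) 9 + 5 = -135 + 5 = -130$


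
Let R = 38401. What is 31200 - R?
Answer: -7201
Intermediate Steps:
31200 - R = 31200 - 1*38401 = 31200 - 38401 = -7201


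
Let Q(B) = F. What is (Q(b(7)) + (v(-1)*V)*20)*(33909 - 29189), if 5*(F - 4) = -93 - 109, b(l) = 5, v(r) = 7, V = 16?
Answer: 10400992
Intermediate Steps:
F = -182/5 (F = 4 + (-93 - 109)/5 = 4 + (1/5)*(-202) = 4 - 202/5 = -182/5 ≈ -36.400)
Q(B) = -182/5
(Q(b(7)) + (v(-1)*V)*20)*(33909 - 29189) = (-182/5 + (7*16)*20)*(33909 - 29189) = (-182/5 + 112*20)*4720 = (-182/5 + 2240)*4720 = (11018/5)*4720 = 10400992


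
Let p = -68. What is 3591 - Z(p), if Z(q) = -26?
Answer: 3617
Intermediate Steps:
3591 - Z(p) = 3591 - 1*(-26) = 3591 + 26 = 3617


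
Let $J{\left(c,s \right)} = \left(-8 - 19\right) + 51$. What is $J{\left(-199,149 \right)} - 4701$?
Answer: $-4677$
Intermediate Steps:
$J{\left(c,s \right)} = 24$ ($J{\left(c,s \right)} = -27 + 51 = 24$)
$J{\left(-199,149 \right)} - 4701 = 24 - 4701 = -4677$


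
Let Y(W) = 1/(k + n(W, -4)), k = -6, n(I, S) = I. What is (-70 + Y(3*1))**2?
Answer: 44521/9 ≈ 4946.8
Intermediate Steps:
Y(W) = 1/(-6 + W)
(-70 + Y(3*1))**2 = (-70 + 1/(-6 + 3*1))**2 = (-70 + 1/(-6 + 3))**2 = (-70 + 1/(-3))**2 = (-70 - 1/3)**2 = (-211/3)**2 = 44521/9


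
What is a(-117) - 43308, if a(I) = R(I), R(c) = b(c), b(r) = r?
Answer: -43425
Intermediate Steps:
R(c) = c
a(I) = I
a(-117) - 43308 = -117 - 43308 = -43425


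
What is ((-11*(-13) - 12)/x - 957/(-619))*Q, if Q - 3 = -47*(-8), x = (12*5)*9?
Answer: 226592351/334260 ≈ 677.89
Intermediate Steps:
x = 540 (x = 60*9 = 540)
Q = 379 (Q = 3 - 47*(-8) = 3 + 376 = 379)
((-11*(-13) - 12)/x - 957/(-619))*Q = ((-11*(-13) - 12)/540 - 957/(-619))*379 = ((143 - 12)*(1/540) - 957*(-1/619))*379 = (131*(1/540) + 957/619)*379 = (131/540 + 957/619)*379 = (597869/334260)*379 = 226592351/334260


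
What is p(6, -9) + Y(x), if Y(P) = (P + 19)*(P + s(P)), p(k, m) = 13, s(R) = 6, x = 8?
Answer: 391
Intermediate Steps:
Y(P) = (6 + P)*(19 + P) (Y(P) = (P + 19)*(P + 6) = (19 + P)*(6 + P) = (6 + P)*(19 + P))
p(6, -9) + Y(x) = 13 + (114 + 8² + 25*8) = 13 + (114 + 64 + 200) = 13 + 378 = 391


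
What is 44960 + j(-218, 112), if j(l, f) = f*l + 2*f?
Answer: 20768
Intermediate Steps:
j(l, f) = 2*f + f*l
44960 + j(-218, 112) = 44960 + 112*(2 - 218) = 44960 + 112*(-216) = 44960 - 24192 = 20768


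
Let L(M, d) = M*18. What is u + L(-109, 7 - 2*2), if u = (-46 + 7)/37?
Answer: -72633/37 ≈ -1963.1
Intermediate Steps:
L(M, d) = 18*M
u = -39/37 (u = -39*1/37 = -39/37 ≈ -1.0541)
u + L(-109, 7 - 2*2) = -39/37 + 18*(-109) = -39/37 - 1962 = -72633/37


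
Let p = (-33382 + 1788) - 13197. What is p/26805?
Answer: -44791/26805 ≈ -1.6710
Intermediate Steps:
p = -44791 (p = -31594 - 13197 = -44791)
p/26805 = -44791/26805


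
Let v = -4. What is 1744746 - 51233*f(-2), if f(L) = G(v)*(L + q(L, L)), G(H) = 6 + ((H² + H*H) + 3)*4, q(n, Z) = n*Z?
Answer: -13215290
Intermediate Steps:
q(n, Z) = Z*n
G(H) = 18 + 8*H² (G(H) = 6 + ((H² + H²) + 3)*4 = 6 + (2*H² + 3)*4 = 6 + (3 + 2*H²)*4 = 6 + (12 + 8*H²) = 18 + 8*H²)
f(L) = 146*L + 146*L² (f(L) = (18 + 8*(-4)²)*(L + L*L) = (18 + 8*16)*(L + L²) = (18 + 128)*(L + L²) = 146*(L + L²) = 146*L + 146*L²)
1744746 - 51233*f(-2) = 1744746 - 51233*146*(-2)*(1 - 2) = 1744746 - 51233*146*(-2)*(-1) = 1744746 - 51233*292 = 1744746 - 1*14960036 = 1744746 - 14960036 = -13215290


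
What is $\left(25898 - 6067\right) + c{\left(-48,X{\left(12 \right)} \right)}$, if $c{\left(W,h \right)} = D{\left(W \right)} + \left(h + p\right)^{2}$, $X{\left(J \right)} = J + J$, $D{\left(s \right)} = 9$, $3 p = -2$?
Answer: $\frac{183460}{9} \approx 20384.0$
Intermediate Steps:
$p = - \frac{2}{3}$ ($p = \frac{1}{3} \left(-2\right) = - \frac{2}{3} \approx -0.66667$)
$X{\left(J \right)} = 2 J$
$c{\left(W,h \right)} = 9 + \left(- \frac{2}{3} + h\right)^{2}$ ($c{\left(W,h \right)} = 9 + \left(h - \frac{2}{3}\right)^{2} = 9 + \left(- \frac{2}{3} + h\right)^{2}$)
$\left(25898 - 6067\right) + c{\left(-48,X{\left(12 \right)} \right)} = \left(25898 - 6067\right) + \left(9 + \frac{\left(-2 + 3 \cdot 2 \cdot 12\right)^{2}}{9}\right) = 19831 + \left(9 + \frac{\left(-2 + 3 \cdot 24\right)^{2}}{9}\right) = 19831 + \left(9 + \frac{\left(-2 + 72\right)^{2}}{9}\right) = 19831 + \left(9 + \frac{70^{2}}{9}\right) = 19831 + \left(9 + \frac{1}{9} \cdot 4900\right) = 19831 + \left(9 + \frac{4900}{9}\right) = 19831 + \frac{4981}{9} = \frac{183460}{9}$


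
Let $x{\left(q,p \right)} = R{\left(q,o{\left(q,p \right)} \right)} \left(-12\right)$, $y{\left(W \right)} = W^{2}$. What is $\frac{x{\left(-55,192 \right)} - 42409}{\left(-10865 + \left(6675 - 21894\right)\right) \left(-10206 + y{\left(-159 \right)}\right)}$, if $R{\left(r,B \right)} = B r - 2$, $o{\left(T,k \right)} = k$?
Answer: $- \frac{16867}{78643260} \approx -0.00021447$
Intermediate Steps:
$R{\left(r,B \right)} = -2 + B r$
$x{\left(q,p \right)} = 24 - 12 p q$ ($x{\left(q,p \right)} = \left(-2 + p q\right) \left(-12\right) = 24 - 12 p q$)
$\frac{x{\left(-55,192 \right)} - 42409}{\left(-10865 + \left(6675 - 21894\right)\right) \left(-10206 + y{\left(-159 \right)}\right)} = \frac{\left(24 - 2304 \left(-55\right)\right) - 42409}{\left(-10865 + \left(6675 - 21894\right)\right) \left(-10206 + \left(-159\right)^{2}\right)} = \frac{\left(24 + 126720\right) - 42409}{\left(-10865 + \left(6675 - 21894\right)\right) \left(-10206 + 25281\right)} = \frac{126744 - 42409}{\left(-10865 - 15219\right) 15075} = \frac{84335}{\left(-26084\right) 15075} = \frac{84335}{-393216300} = 84335 \left(- \frac{1}{393216300}\right) = - \frac{16867}{78643260}$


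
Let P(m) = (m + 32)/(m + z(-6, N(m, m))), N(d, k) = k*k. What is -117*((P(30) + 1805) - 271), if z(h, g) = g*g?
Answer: -60125133/335 ≈ -1.7948e+5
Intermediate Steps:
N(d, k) = k**2
z(h, g) = g**2
P(m) = (32 + m)/(m + m**4) (P(m) = (m + 32)/(m + (m**2)**2) = (32 + m)/(m + m**4))
-117*((P(30) + 1805) - 271) = -117*(((32 + 30)/(30 + 30**4) + 1805) - 271) = -117*((62/(30 + 810000) + 1805) - 271) = -117*((62/810030 + 1805) - 271) = -117*(((1/810030)*62 + 1805) - 271) = -117*((1/13065 + 1805) - 271) = -117*(23582326/13065 - 271) = -117*20041711/13065 = -60125133/335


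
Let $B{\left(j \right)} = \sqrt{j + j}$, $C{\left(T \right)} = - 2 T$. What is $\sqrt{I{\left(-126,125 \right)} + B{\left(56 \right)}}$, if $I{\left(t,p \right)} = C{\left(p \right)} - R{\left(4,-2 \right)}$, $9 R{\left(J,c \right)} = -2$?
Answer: $\frac{2 \sqrt{-562 + 9 \sqrt{7}}}{3} \approx 15.466 i$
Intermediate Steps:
$R{\left(J,c \right)} = - \frac{2}{9}$ ($R{\left(J,c \right)} = \frac{1}{9} \left(-2\right) = - \frac{2}{9}$)
$B{\left(j \right)} = \sqrt{2} \sqrt{j}$ ($B{\left(j \right)} = \sqrt{2 j} = \sqrt{2} \sqrt{j}$)
$I{\left(t,p \right)} = \frac{2}{9} - 2 p$ ($I{\left(t,p \right)} = - 2 p - - \frac{2}{9} = - 2 p + \frac{2}{9} = \frac{2}{9} - 2 p$)
$\sqrt{I{\left(-126,125 \right)} + B{\left(56 \right)}} = \sqrt{\left(\frac{2}{9} - 250\right) + \sqrt{2} \sqrt{56}} = \sqrt{\left(\frac{2}{9} - 250\right) + \sqrt{2} \cdot 2 \sqrt{14}} = \sqrt{- \frac{2248}{9} + 4 \sqrt{7}}$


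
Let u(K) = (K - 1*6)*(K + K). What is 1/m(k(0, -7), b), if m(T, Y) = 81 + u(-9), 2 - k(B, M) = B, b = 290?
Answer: 1/351 ≈ 0.0028490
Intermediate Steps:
k(B, M) = 2 - B
u(K) = 2*K*(-6 + K) (u(K) = (K - 6)*(2*K) = (-6 + K)*(2*K) = 2*K*(-6 + K))
m(T, Y) = 351 (m(T, Y) = 81 + 2*(-9)*(-6 - 9) = 81 + 2*(-9)*(-15) = 81 + 270 = 351)
1/m(k(0, -7), b) = 1/351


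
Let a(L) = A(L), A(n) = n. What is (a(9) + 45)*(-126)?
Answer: -6804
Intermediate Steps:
a(L) = L
(a(9) + 45)*(-126) = (9 + 45)*(-126) = 54*(-126) = -6804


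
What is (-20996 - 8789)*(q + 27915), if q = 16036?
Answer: -1309080535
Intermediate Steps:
(-20996 - 8789)*(q + 27915) = (-20996 - 8789)*(16036 + 27915) = -29785*43951 = -1309080535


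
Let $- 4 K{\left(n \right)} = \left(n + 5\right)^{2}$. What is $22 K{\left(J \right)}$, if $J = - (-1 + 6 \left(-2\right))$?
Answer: $-1782$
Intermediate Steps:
$J = 13$ ($J = - (-1 - 12) = \left(-1\right) \left(-13\right) = 13$)
$K{\left(n \right)} = - \frac{\left(5 + n\right)^{2}}{4}$ ($K{\left(n \right)} = - \frac{\left(n + 5\right)^{2}}{4} = - \frac{\left(5 + n\right)^{2}}{4}$)
$22 K{\left(J \right)} = 22 \left(- \frac{\left(5 + 13\right)^{2}}{4}\right) = 22 \left(- \frac{18^{2}}{4}\right) = 22 \left(\left(- \frac{1}{4}\right) 324\right) = 22 \left(-81\right) = -1782$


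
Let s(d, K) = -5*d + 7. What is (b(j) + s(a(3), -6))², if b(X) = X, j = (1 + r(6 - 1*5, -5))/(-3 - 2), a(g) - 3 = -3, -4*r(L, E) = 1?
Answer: 18769/400 ≈ 46.922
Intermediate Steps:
r(L, E) = -¼ (r(L, E) = -¼*1 = -¼)
a(g) = 0 (a(g) = 3 - 3 = 0)
s(d, K) = 7 - 5*d
j = -3/20 (j = (1 - ¼)/(-3 - 2) = (¾)/(-5) = (¾)*(-⅕) = -3/20 ≈ -0.15000)
(b(j) + s(a(3), -6))² = (-3/20 + (7 - 5*0))² = (-3/20 + (7 + 0))² = (-3/20 + 7)² = (137/20)² = 18769/400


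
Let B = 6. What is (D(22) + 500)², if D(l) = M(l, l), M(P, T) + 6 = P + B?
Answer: 272484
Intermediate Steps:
M(P, T) = P (M(P, T) = -6 + (P + 6) = -6 + (6 + P) = P)
D(l) = l
(D(22) + 500)² = (22 + 500)² = 522² = 272484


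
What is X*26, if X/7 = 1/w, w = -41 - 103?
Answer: -91/72 ≈ -1.2639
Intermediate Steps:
w = -144
X = -7/144 (X = 7/(-144) = 7*(-1/144) = -7/144 ≈ -0.048611)
X*26 = -7/144*26 = -91/72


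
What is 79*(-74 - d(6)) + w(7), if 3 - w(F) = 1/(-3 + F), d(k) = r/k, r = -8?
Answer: -68855/12 ≈ -5737.9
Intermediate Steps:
d(k) = -8/k
w(F) = 3 - 1/(-3 + F)
79*(-74 - d(6)) + w(7) = 79*(-74 - (-8)/6) + (-10 + 3*7)/(-3 + 7) = 79*(-74 - (-8)/6) + (-10 + 21)/4 = 79*(-74 - 1*(-4/3)) + (¼)*11 = 79*(-74 + 4/3) + 11/4 = 79*(-218/3) + 11/4 = -17222/3 + 11/4 = -68855/12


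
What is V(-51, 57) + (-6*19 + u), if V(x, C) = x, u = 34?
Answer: -131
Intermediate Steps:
V(-51, 57) + (-6*19 + u) = -51 + (-6*19 + 34) = -51 + (-114 + 34) = -51 - 80 = -131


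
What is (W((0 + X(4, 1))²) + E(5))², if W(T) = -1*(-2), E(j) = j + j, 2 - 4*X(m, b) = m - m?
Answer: 144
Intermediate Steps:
X(m, b) = ½ (X(m, b) = ½ - (m - m)/4 = ½ - ¼*0 = ½ + 0 = ½)
E(j) = 2*j
W(T) = 2
(W((0 + X(4, 1))²) + E(5))² = (2 + 2*5)² = (2 + 10)² = 12² = 144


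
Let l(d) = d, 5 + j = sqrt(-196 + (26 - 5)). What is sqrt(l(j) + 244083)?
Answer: sqrt(244078 + 5*I*sqrt(7)) ≈ 494.04 + 0.013*I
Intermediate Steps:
j = -5 + 5*I*sqrt(7) (j = -5 + sqrt(-196 + (26 - 5)) = -5 + sqrt(-196 + 21) = -5 + sqrt(-175) = -5 + 5*I*sqrt(7) ≈ -5.0 + 13.229*I)
sqrt(l(j) + 244083) = sqrt((-5 + 5*I*sqrt(7)) + 244083) = sqrt(244078 + 5*I*sqrt(7))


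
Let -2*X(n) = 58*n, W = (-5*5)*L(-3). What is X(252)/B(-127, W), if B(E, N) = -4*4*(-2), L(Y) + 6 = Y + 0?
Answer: -1827/8 ≈ -228.38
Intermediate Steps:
L(Y) = -6 + Y (L(Y) = -6 + (Y + 0) = -6 + Y)
W = 225 (W = (-5*5)*(-6 - 3) = -25*(-9) = 225)
B(E, N) = 32 (B(E, N) = -16*(-2) = 32)
X(n) = -29*n
X(252)/B(-127, W) = -29*252/32 = -7308*1/32 = -1827/8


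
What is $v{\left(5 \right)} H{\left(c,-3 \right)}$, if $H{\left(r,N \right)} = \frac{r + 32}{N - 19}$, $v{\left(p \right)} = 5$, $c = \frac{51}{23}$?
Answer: $- \frac{3935}{506} \approx -7.7767$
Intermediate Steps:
$c = \frac{51}{23}$ ($c = 51 \cdot \frac{1}{23} = \frac{51}{23} \approx 2.2174$)
$H{\left(r,N \right)} = \frac{32 + r}{-19 + N}$
$v{\left(5 \right)} H{\left(c,-3 \right)} = 5 \frac{32 + \frac{51}{23}}{-19 - 3} = 5 \frac{1}{-22} \cdot \frac{787}{23} = 5 \left(\left(- \frac{1}{22}\right) \frac{787}{23}\right) = 5 \left(- \frac{787}{506}\right) = - \frac{3935}{506}$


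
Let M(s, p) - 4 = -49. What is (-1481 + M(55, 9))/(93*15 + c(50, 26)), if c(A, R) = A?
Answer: -1526/1445 ≈ -1.0561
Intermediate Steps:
M(s, p) = -45 (M(s, p) = 4 - 49 = -45)
(-1481 + M(55, 9))/(93*15 + c(50, 26)) = (-1481 - 45)/(93*15 + 50) = -1526/(1395 + 50) = -1526/1445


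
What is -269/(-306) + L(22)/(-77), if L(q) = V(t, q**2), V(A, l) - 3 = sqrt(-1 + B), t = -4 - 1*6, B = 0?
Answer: 19795/23562 - I/77 ≈ 0.84012 - 0.012987*I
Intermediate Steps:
t = -10 (t = -4 - 6 = -10)
V(A, l) = 3 + I (V(A, l) = 3 + sqrt(-1 + 0) = 3 + sqrt(-1) = 3 + I)
L(q) = 3 + I
-269/(-306) + L(22)/(-77) = -269/(-306) + (3 + I)/(-77) = -269*(-1/306) + (3 + I)*(-1/77) = 269/306 + (-3/77 - I/77) = 19795/23562 - I/77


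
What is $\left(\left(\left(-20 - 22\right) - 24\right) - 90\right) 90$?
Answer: $-14040$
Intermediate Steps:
$\left(\left(\left(-20 - 22\right) - 24\right) - 90\right) 90 = \left(\left(-42 - 24\right) - 90\right) 90 = \left(-66 - 90\right) 90 = \left(-156\right) 90 = -14040$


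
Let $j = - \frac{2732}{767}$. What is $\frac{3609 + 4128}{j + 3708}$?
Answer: $\frac{5934279}{2841304} \approx 2.0886$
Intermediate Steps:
$j = - \frac{2732}{767}$ ($j = \left(-2732\right) \frac{1}{767} = - \frac{2732}{767} \approx -3.5619$)
$\frac{3609 + 4128}{j + 3708} = \frac{3609 + 4128}{- \frac{2732}{767} + 3708} = \frac{7737}{\frac{2841304}{767}} = 7737 \cdot \frac{767}{2841304} = \frac{5934279}{2841304}$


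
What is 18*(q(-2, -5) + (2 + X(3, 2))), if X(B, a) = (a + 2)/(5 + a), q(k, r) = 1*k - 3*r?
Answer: 1962/7 ≈ 280.29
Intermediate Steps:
q(k, r) = k - 3*r
X(B, a) = (2 + a)/(5 + a)
18*(q(-2, -5) + (2 + X(3, 2))) = 18*((-2 - 3*(-5)) + (2 + (2 + 2)/(5 + 2))) = 18*((-2 + 15) + (2 + 4/7)) = 18*(13 + (2 + (⅐)*4)) = 18*(13 + (2 + 4/7)) = 18*(13 + 18/7) = 18*(109/7) = 1962/7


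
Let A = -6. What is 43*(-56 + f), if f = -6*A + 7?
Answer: -559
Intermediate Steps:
f = 43 (f = -6*(-6) + 7 = 36 + 7 = 43)
43*(-56 + f) = 43*(-56 + 43) = 43*(-13) = -559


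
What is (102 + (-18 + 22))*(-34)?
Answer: -3604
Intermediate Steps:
(102 + (-18 + 22))*(-34) = (102 + 4)*(-34) = 106*(-34) = -3604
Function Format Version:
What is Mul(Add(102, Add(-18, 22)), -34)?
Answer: -3604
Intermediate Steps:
Mul(Add(102, Add(-18, 22)), -34) = Mul(Add(102, 4), -34) = Mul(106, -34) = -3604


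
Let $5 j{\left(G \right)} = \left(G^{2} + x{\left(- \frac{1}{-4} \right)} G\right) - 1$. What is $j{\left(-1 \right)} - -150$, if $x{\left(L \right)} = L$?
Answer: $\frac{2999}{20} \approx 149.95$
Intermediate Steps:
$j{\left(G \right)} = - \frac{1}{5} + \frac{G^{2}}{5} + \frac{G}{20}$ ($j{\left(G \right)} = \frac{\left(G^{2} + - \frac{1}{-4} G\right) - 1}{5} = \frac{\left(G^{2} + \left(-1\right) \left(- \frac{1}{4}\right) G\right) - 1}{5} = \frac{\left(G^{2} + \frac{G}{4}\right) - 1}{5} = \frac{-1 + G^{2} + \frac{G}{4}}{5} = - \frac{1}{5} + \frac{G^{2}}{5} + \frac{G}{20}$)
$j{\left(-1 \right)} - -150 = \left(- \frac{1}{5} + \frac{\left(-1\right)^{2}}{5} + \frac{1}{20} \left(-1\right)\right) - -150 = \left(- \frac{1}{5} + \frac{1}{5} \cdot 1 - \frac{1}{20}\right) + 150 = \left(- \frac{1}{5} + \frac{1}{5} - \frac{1}{20}\right) + 150 = - \frac{1}{20} + 150 = \frac{2999}{20}$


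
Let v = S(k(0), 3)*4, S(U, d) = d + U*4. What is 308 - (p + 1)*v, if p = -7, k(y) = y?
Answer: 380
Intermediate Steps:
S(U, d) = d + 4*U
v = 12 (v = (3 + 4*0)*4 = (3 + 0)*4 = 3*4 = 12)
308 - (p + 1)*v = 308 - (-7 + 1)*12 = 308 - (-6)*12 = 308 - 1*(-72) = 308 + 72 = 380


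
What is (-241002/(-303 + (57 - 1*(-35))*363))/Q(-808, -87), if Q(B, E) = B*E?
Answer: -4463/43079732 ≈ -0.00010360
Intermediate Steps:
(-241002/(-303 + (57 - 1*(-35))*363))/Q(-808, -87) = (-241002/(-303 + (57 - 1*(-35))*363))/((-808*(-87))) = -241002/(-303 + (57 + 35)*363)/70296 = -241002/(-303 + 92*363)*(1/70296) = -241002/(-303 + 33396)*(1/70296) = -241002/33093*(1/70296) = -241002*1/33093*(1/70296) = -26778/3677*1/70296 = -4463/43079732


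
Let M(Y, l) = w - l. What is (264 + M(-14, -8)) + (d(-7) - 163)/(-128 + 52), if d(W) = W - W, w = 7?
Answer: 21367/76 ≈ 281.14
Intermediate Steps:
d(W) = 0
M(Y, l) = 7 - l
(264 + M(-14, -8)) + (d(-7) - 163)/(-128 + 52) = (264 + (7 - 1*(-8))) + (0 - 163)/(-128 + 52) = (264 + (7 + 8)) - 163/(-76) = (264 + 15) - 163*(-1/76) = 279 + 163/76 = 21367/76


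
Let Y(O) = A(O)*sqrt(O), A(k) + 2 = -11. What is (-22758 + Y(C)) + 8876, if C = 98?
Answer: -13882 - 91*sqrt(2) ≈ -14011.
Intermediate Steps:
A(k) = -13 (A(k) = -2 - 11 = -13)
Y(O) = -13*sqrt(O)
(-22758 + Y(C)) + 8876 = (-22758 - 91*sqrt(2)) + 8876 = -13882 - 91*sqrt(2)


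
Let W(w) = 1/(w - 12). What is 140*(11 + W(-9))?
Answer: 4600/3 ≈ 1533.3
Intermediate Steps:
W(w) = 1/(-12 + w)
140*(11 + W(-9)) = 140*(11 + 1/(-12 - 9)) = 140*(11 + 1/(-21)) = 140*(11 - 1/21) = 140*(230/21) = 4600/3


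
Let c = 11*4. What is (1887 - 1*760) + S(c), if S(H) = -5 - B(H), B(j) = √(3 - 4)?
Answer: 1122 - I ≈ 1122.0 - 1.0*I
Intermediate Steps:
B(j) = I (B(j) = √(-1) = I)
c = 44
S(H) = -5 - I
(1887 - 1*760) + S(c) = (1887 - 1*760) + (-5 - I) = (1887 - 760) + (-5 - I) = 1127 + (-5 - I) = 1122 - I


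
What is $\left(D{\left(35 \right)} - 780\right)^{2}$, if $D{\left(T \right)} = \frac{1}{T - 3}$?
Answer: $\frac{622951681}{1024} \approx 6.0835 \cdot 10^{5}$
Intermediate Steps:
$D{\left(T \right)} = \frac{1}{-3 + T}$
$\left(D{\left(35 \right)} - 780\right)^{2} = \left(\frac{1}{-3 + 35} - 780\right)^{2} = \left(\frac{1}{32} - 780\right)^{2} = \left(- \frac{24959}{32}\right)^{2} = \frac{622951681}{1024}$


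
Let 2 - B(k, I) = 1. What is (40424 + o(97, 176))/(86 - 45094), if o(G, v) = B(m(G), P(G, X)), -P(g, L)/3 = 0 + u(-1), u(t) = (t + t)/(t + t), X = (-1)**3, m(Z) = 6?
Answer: -40425/45008 ≈ -0.89817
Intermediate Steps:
X = -1
u(t) = 1 (u(t) = (2*t)/((2*t)) = (2*t)*(1/(2*t)) = 1)
P(g, L) = -3 (P(g, L) = -3*(0 + 1) = -3*1 = -3)
B(k, I) = 1 (B(k, I) = 2 - 1*1 = 2 - 1 = 1)
o(G, v) = 1
(40424 + o(97, 176))/(86 - 45094) = (40424 + 1)/(86 - 45094) = 40425/(-45008) = 40425*(-1/45008) = -40425/45008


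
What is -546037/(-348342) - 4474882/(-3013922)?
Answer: 1602251136379/524937808662 ≈ 3.0523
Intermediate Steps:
-546037/(-348342) - 4474882/(-3013922) = -546037*(-1/348342) - 4474882*(-1/3013922) = 546037/348342 + 2237441/1506961 = 1602251136379/524937808662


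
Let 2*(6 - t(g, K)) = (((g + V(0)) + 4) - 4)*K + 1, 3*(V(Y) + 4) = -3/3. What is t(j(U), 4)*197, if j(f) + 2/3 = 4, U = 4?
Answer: 2955/2 ≈ 1477.5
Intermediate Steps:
V(Y) = -13/3 (V(Y) = -4 + (-3/3)/3 = -4 + (-3*1/3)/3 = -4 + (1/3)*(-1) = -4 - 1/3 = -13/3)
j(f) = 10/3 (j(f) = -2/3 + 4 = 10/3)
t(g, K) = 11/2 - K*(-13/3 + g)/2 (t(g, K) = 6 - ((((g - 13/3) + 4) - 4)*K + 1)/2 = 6 - ((((-13/3 + g) + 4) - 4)*K + 1)/2 = 6 - (((-1/3 + g) - 4)*K + 1)/2 = 6 - ((-13/3 + g)*K + 1)/2 = 6 - (K*(-13/3 + g) + 1)/2 = 6 - (1 + K*(-13/3 + g))/2 = 6 + (-1/2 - K*(-13/3 + g)/2) = 11/2 - K*(-13/3 + g)/2)
t(j(U), 4)*197 = (11/2 + (13/6)*4 - 1/2*4*10/3)*197 = (11/2 + 26/3 - 20/3)*197 = (15/2)*197 = 2955/2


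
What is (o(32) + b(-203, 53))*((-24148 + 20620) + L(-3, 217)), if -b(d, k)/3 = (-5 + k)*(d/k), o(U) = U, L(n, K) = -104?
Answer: -112330496/53 ≈ -2.1194e+6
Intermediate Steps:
b(d, k) = -3*d*(-5 + k)/k (b(d, k) = -3*(-5 + k)*d/k = -3*d*(-5 + k)/k)
(o(32) + b(-203, 53))*((-24148 + 20620) + L(-3, 217)) = (32 + 3*(-203)*(5 - 1*53)/53)*((-24148 + 20620) - 104) = (32 + 3*(-203)*(1/53)*(5 - 53))*(-3528 - 104) = (32 + 3*(-203)*(1/53)*(-48))*(-3632) = (32 + 29232/53)*(-3632) = (30928/53)*(-3632) = -112330496/53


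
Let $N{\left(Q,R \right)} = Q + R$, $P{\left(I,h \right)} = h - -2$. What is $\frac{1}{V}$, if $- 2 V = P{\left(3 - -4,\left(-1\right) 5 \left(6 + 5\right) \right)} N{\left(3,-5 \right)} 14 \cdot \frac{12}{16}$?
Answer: $- \frac{2}{1113} \approx -0.0017969$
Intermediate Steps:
$P{\left(I,h \right)} = 2 + h$ ($P{\left(I,h \right)} = h + 2 = 2 + h$)
$V = - \frac{1113}{2}$ ($V = - \frac{\left(2 + \left(-1\right) 5 \left(6 + 5\right)\right) \left(3 - 5\right) 14 \cdot \frac{12}{16}}{2} = - \frac{\left(2 - 55\right) \left(-2\right) 14 \cdot 12 \cdot \frac{1}{16}}{2} = - \frac{\left(2 - 55\right) \left(\left(-28\right) \frac{3}{4}\right)}{2} = - \frac{\left(-53\right) \left(-21\right)}{2} = \left(- \frac{1}{2}\right) 1113 = - \frac{1113}{2} \approx -556.5$)
$\frac{1}{V} = \frac{1}{- \frac{1113}{2}} = - \frac{2}{1113}$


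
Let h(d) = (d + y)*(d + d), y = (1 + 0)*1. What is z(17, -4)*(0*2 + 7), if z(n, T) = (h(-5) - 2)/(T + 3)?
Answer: -266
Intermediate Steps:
y = 1 (y = 1*1 = 1)
h(d) = 2*d*(1 + d) (h(d) = (d + 1)*(d + d) = (1 + d)*(2*d) = 2*d*(1 + d))
z(n, T) = 38/(3 + T) (z(n, T) = (2*(-5)*(1 - 5) - 2)/(T + 3) = (2*(-5)*(-4) - 2)/(3 + T) = (40 - 2)/(3 + T) = 38/(3 + T))
z(17, -4)*(0*2 + 7) = (38/(3 - 4))*(0*2 + 7) = (38/(-1))*(0 + 7) = (38*(-1))*7 = -38*7 = -266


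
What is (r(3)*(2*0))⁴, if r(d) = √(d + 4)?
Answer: 0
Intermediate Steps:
r(d) = √(4 + d)
(r(3)*(2*0))⁴ = (√(4 + 3)*(2*0))⁴ = (√7*0)⁴ = 0⁴ = 0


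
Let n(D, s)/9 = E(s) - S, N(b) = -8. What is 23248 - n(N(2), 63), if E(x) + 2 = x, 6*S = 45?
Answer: 45533/2 ≈ 22767.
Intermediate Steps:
S = 15/2 (S = (⅙)*45 = 15/2 ≈ 7.5000)
E(x) = -2 + x
n(D, s) = -171/2 + 9*s (n(D, s) = 9*((-2 + s) - 1*15/2) = 9*((-2 + s) - 15/2) = 9*(-19/2 + s) = -171/2 + 9*s)
23248 - n(N(2), 63) = 23248 - (-171/2 + 9*63) = 23248 - (-171/2 + 567) = 23248 - 1*963/2 = 23248 - 963/2 = 45533/2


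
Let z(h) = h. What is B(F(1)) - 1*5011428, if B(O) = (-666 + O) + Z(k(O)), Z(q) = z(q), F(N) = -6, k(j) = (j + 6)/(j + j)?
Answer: -5012100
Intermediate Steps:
k(j) = (6 + j)/(2*j) (k(j) = (6 + j)/((2*j)) = (6 + j)*(1/(2*j)) = (6 + j)/(2*j))
Z(q) = q
B(O) = -666 + O + (6 + O)/(2*O) (B(O) = (-666 + O) + (6 + O)/(2*O) = -666 + O + (6 + O)/(2*O))
B(F(1)) - 1*5011428 = (-1331/2 - 6 + 3/(-6)) - 1*5011428 = (-1331/2 - 6 + 3*(-⅙)) - 5011428 = (-1331/2 - 6 - ½) - 5011428 = -672 - 5011428 = -5012100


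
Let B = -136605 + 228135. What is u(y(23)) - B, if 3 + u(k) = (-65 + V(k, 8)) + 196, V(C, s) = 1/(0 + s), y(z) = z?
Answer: -731215/8 ≈ -91402.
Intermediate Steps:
V(C, s) = 1/s
u(k) = 1025/8 (u(k) = -3 + ((-65 + 1/8) + 196) = -3 + ((-65 + ⅛) + 196) = -3 + (-519/8 + 196) = -3 + 1049/8 = 1025/8)
B = 91530
u(y(23)) - B = 1025/8 - 1*91530 = 1025/8 - 91530 = -731215/8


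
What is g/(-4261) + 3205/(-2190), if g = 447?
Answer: -2927087/1866318 ≈ -1.5684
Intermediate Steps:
g/(-4261) + 3205/(-2190) = 447/(-4261) + 3205/(-2190) = 447*(-1/4261) + 3205*(-1/2190) = -447/4261 - 641/438 = -2927087/1866318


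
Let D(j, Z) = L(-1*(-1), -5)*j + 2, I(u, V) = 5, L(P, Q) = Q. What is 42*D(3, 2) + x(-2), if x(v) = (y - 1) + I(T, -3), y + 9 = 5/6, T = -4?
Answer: -3301/6 ≈ -550.17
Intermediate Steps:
y = -49/6 (y = -9 + 5/6 = -49/6 ≈ -8.1667)
D(j, Z) = 2 - 5*j (D(j, Z) = -5*j + 2 = 2 - 5*j)
x(v) = -25/6 (x(v) = (-49/6 - 1) + 5 = -55/6 + 5 = -25/6)
42*D(3, 2) + x(-2) = 42*(2 - 5*3) - 25/6 = 42*(2 - 15) - 25/6 = 42*(-13) - 25/6 = -546 - 25/6 = -3301/6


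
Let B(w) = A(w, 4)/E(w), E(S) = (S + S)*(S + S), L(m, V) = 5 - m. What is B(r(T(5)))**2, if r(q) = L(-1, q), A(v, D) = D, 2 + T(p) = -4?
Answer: 1/1296 ≈ 0.00077160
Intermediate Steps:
T(p) = -6 (T(p) = -2 - 4 = -6)
r(q) = 6 (r(q) = 5 - 1*(-1) = 5 + 1 = 6)
E(S) = 4*S**2 (E(S) = (2*S)*(2*S) = 4*S**2)
B(w) = w**(-2) (B(w) = 4/((4*w**2)) = 4*(1/(4*w**2)) = w**(-2))
B(r(T(5)))**2 = (6**(-2))**2 = (1/36)**2 = 1/1296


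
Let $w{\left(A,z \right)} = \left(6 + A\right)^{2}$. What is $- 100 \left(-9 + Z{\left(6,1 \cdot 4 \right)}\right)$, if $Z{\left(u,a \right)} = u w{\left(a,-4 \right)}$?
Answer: $-59100$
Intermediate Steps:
$Z{\left(u,a \right)} = u \left(6 + a\right)^{2}$
$- 100 \left(-9 + Z{\left(6,1 \cdot 4 \right)}\right) = - 100 \left(-9 + 6 \left(6 + 1 \cdot 4\right)^{2}\right) = - 100 \left(-9 + 6 \left(6 + 4\right)^{2}\right) = - 100 \left(-9 + 6 \cdot 10^{2}\right) = - 100 \left(-9 + 6 \cdot 100\right) = - 100 \left(-9 + 600\right) = \left(-100\right) 591 = -59100$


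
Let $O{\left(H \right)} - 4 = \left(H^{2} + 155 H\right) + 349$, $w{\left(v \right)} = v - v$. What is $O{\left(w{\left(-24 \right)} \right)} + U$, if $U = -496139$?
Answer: $-495786$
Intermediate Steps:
$w{\left(v \right)} = 0$
$O{\left(H \right)} = 353 + H^{2} + 155 H$ ($O{\left(H \right)} = 4 + \left(\left(H^{2} + 155 H\right) + 349\right) = 4 + \left(349 + H^{2} + 155 H\right) = 353 + H^{2} + 155 H$)
$O{\left(w{\left(-24 \right)} \right)} + U = \left(353 + 0^{2} + 155 \cdot 0\right) - 496139 = \left(353 + 0 + 0\right) - 496139 = 353 - 496139 = -495786$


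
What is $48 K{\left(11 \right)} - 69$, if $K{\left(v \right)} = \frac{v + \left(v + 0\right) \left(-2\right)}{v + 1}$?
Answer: $-113$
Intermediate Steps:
$K{\left(v \right)} = - \frac{v}{1 + v}$ ($K{\left(v \right)} = \frac{v + v \left(-2\right)}{1 + v} = \frac{v - 2 v}{1 + v} = \frac{\left(-1\right) v}{1 + v} = - \frac{v}{1 + v}$)
$48 K{\left(11 \right)} - 69 = 48 \left(\left(-1\right) 11 \frac{1}{1 + 11}\right) - 69 = 48 \left(\left(-1\right) 11 \cdot \frac{1}{12}\right) - 69 = 48 \left(- \frac{11}{12}\right) - 69 = -44 - 69 = -113$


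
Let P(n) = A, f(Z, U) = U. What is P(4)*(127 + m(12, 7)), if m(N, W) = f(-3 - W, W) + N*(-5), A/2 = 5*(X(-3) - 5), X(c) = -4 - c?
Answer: -4440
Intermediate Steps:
A = -60 (A = 2*(5*((-4 - 1*(-3)) - 5)) = 2*(5*((-4 + 3) - 5)) = 2*(5*(-1 - 5)) = 2*(5*(-6)) = 2*(-30) = -60)
P(n) = -60
m(N, W) = W - 5*N (m(N, W) = W + N*(-5) = W - 5*N)
P(4)*(127 + m(12, 7)) = -60*(127 + (7 - 5*12)) = -60*(127 + (7 - 60)) = -60*(127 - 53) = -60*74 = -4440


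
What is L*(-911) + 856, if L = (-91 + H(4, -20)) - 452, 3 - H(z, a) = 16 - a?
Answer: 525592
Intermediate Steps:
H(z, a) = -13 + a (H(z, a) = 3 - (16 - a) = 3 + (-16 + a) = -13 + a)
L = -576 (L = (-91 + (-13 - 20)) - 452 = (-91 - 33) - 452 = -124 - 452 = -576)
L*(-911) + 856 = -576*(-911) + 856 = 524736 + 856 = 525592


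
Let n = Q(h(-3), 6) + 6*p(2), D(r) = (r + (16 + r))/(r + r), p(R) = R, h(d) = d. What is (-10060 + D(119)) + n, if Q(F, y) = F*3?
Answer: -1196656/119 ≈ -10056.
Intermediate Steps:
D(r) = (16 + 2*r)/(2*r) (D(r) = (16 + 2*r)/((2*r)) = (16 + 2*r)*(1/(2*r)) = (16 + 2*r)/(2*r))
Q(F, y) = 3*F
n = 3 (n = 3*(-3) + 6*2 = -9 + 12 = 3)
(-10060 + D(119)) + n = (-10060 + (8 + 119)/119) + 3 = (-10060 + (1/119)*127) + 3 = (-10060 + 127/119) + 3 = -1197013/119 + 3 = -1196656/119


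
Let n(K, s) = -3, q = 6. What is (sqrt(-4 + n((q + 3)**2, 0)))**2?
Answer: -7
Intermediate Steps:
(sqrt(-4 + n((q + 3)**2, 0)))**2 = (sqrt(-4 - 3))**2 = (sqrt(-7))**2 = (I*sqrt(7))**2 = -7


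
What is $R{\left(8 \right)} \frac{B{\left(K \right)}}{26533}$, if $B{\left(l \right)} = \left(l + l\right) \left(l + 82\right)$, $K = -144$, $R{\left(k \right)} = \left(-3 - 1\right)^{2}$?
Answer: $\frac{285696}{26533} \approx 10.768$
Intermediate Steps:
$R{\left(k \right)} = 16$ ($R{\left(k \right)} = \left(-4\right)^{2} = 16$)
$B{\left(l \right)} = 2 l \left(82 + l\right)$
$R{\left(8 \right)} \frac{B{\left(K \right)}}{26533} = 16 \frac{2 \left(-144\right) \left(82 - 144\right)}{26533} = 16 \cdot 2 \left(-144\right) \left(-62\right) \frac{1}{26533} = 16 \cdot 17856 \cdot \frac{1}{26533} = 16 \cdot \frac{17856}{26533} = \frac{285696}{26533}$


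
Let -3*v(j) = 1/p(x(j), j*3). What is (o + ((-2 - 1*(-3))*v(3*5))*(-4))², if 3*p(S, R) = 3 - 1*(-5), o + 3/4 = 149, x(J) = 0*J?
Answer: 354025/16 ≈ 22127.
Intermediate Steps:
x(J) = 0
o = 593/4 (o = -¾ + 149 = 593/4 ≈ 148.25)
p(S, R) = 8/3 (p(S, R) = (3 - 1*(-5))/3 = (3 + 5)/3 = (⅓)*8 = 8/3)
v(j) = -⅛ (v(j) = -1/(3*8/3) = -⅓*3/8 = -⅛)
(o + ((-2 - 1*(-3))*v(3*5))*(-4))² = (593/4 + ((-2 - 1*(-3))*(-⅛))*(-4))² = (593/4 + ((-2 + 3)*(-⅛))*(-4))² = (593/4 + (1*(-⅛))*(-4))² = (593/4 - ⅛*(-4))² = (593/4 + ½)² = (595/4)² = 354025/16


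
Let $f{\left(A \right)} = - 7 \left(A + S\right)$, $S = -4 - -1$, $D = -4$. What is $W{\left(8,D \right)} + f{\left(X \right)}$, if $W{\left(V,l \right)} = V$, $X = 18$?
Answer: $-97$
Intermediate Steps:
$S = -3$ ($S = -4 + 1 = -3$)
$f{\left(A \right)} = 21 - 7 A$ ($f{\left(A \right)} = - 7 \left(A - 3\right) = - 7 \left(-3 + A\right) = 21 - 7 A$)
$W{\left(8,D \right)} + f{\left(X \right)} = 8 + \left(21 - 126\right) = 8 - 105 = -97$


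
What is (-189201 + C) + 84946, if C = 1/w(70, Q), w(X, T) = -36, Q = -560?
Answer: -3753181/36 ≈ -1.0426e+5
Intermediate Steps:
C = -1/36 (C = 1/(-36) = -1/36 ≈ -0.027778)
(-189201 + C) + 84946 = (-189201 - 1/36) + 84946 = -6811237/36 + 84946 = -3753181/36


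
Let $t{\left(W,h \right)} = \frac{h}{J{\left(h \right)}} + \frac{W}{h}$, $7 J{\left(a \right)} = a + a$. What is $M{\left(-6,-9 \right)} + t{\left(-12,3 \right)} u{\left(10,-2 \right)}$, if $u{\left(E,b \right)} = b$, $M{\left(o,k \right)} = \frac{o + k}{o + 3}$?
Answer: $6$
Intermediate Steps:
$M{\left(o,k \right)} = \frac{k + o}{3 + o}$
$J{\left(a \right)} = \frac{2 a}{7}$ ($J{\left(a \right)} = \frac{a + a}{7} = \frac{2 a}{7}$)
$t{\left(W,h \right)} = \frac{7}{2} + \frac{W}{h}$ ($t{\left(W,h \right)} = \frac{h}{\frac{2}{7} h} + \frac{W}{h} = h \frac{7}{2 h} + \frac{W}{h} = \frac{7}{2} + \frac{W}{h}$)
$M{\left(-6,-9 \right)} + t{\left(-12,3 \right)} u{\left(10,-2 \right)} = \frac{-9 - 6}{3 - 6} + \left(\frac{7}{2} - \frac{12}{3}\right) \left(-2\right) = \frac{1}{-3} \left(-15\right) + \left(\frac{7}{2} - 4\right) \left(-2\right) = \left(- \frac{1}{3}\right) \left(-15\right) + \left(\frac{7}{2} - 4\right) \left(-2\right) = 5 - -1 = 5 + 1 = 6$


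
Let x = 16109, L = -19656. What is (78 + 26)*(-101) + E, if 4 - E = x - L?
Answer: -46265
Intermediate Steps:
E = -35761 (E = 4 - (16109 - 1*(-19656)) = 4 - (16109 + 19656) = 4 - 1*35765 = 4 - 35765 = -35761)
(78 + 26)*(-101) + E = (78 + 26)*(-101) - 35761 = 104*(-101) - 35761 = -10504 - 35761 = -46265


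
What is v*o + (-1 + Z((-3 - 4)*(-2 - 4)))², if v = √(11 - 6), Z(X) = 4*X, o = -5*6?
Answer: 27889 - 30*√5 ≈ 27822.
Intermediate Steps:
o = -30
v = √5 ≈ 2.2361
v*o + (-1 + Z((-3 - 4)*(-2 - 4)))² = √5*(-30) + (-1 + 4*((-3 - 4)*(-2 - 4)))² = -30*√5 + (-1 + 4*(-7*(-6)))² = -30*√5 + (-1 + 4*42)² = -30*√5 + (-1 + 168)² = -30*√5 + 167² = -30*√5 + 27889 = 27889 - 30*√5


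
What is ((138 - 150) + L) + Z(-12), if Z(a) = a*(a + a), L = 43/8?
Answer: 2251/8 ≈ 281.38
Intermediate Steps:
L = 43/8 (L = 43*(⅛) = 43/8 ≈ 5.3750)
Z(a) = 2*a² (Z(a) = a*(2*a) = 2*a²)
((138 - 150) + L) + Z(-12) = ((138 - 150) + 43/8) + 2*(-12)² = (-12 + 43/8) + 2*144 = -53/8 + 288 = 2251/8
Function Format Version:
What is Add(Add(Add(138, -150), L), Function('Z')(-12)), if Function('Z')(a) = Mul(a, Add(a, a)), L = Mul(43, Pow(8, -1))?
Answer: Rational(2251, 8) ≈ 281.38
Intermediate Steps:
L = Rational(43, 8) (L = Mul(43, Rational(1, 8)) = Rational(43, 8) ≈ 5.3750)
Function('Z')(a) = Mul(2, Pow(a, 2)) (Function('Z')(a) = Mul(a, Mul(2, a)) = Mul(2, Pow(a, 2)))
Add(Add(Add(138, -150), L), Function('Z')(-12)) = Add(Add(Add(138, -150), Rational(43, 8)), Mul(2, Pow(-12, 2))) = Add(Add(-12, Rational(43, 8)), Mul(2, 144)) = Add(Rational(-53, 8), 288) = Rational(2251, 8)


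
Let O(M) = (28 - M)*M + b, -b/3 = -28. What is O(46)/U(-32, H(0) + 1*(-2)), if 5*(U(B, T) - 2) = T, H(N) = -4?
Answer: -930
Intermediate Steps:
b = 84 (b = -3*(-28) = 84)
U(B, T) = 2 + T/5
O(M) = 84 + M*(28 - M) (O(M) = (28 - M)*M + 84 = M*(28 - M) + 84 = 84 + M*(28 - M))
O(46)/U(-32, H(0) + 1*(-2)) = (84 - 1*46² + 28*46)/(2 + (-4 + 1*(-2))/5) = (84 - 1*2116 + 1288)/(2 + (-4 - 2)/5) = (84 - 2116 + 1288)/(2 + (⅕)*(-6)) = -744/(2 - 6/5) = -744/⅘ = -744*5/4 = -930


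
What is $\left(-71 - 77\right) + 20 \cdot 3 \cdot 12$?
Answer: $572$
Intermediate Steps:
$\left(-71 - 77\right) + 20 \cdot 3 \cdot 12 = \left(-71 - 77\right) + 60 \cdot 12 = -148 + 720 = 572$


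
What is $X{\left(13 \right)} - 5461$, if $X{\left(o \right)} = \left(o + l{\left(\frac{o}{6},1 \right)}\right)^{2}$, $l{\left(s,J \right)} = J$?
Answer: $-5265$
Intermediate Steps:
$X{\left(o \right)} = \left(1 + o\right)^{2}$ ($X{\left(o \right)} = \left(o + 1\right)^{2} = \left(1 + o\right)^{2}$)
$X{\left(13 \right)} - 5461 = \left(1 + 13\right)^{2} - 5461 = 14^{2} - 5461 = 196 - 5461 = -5265$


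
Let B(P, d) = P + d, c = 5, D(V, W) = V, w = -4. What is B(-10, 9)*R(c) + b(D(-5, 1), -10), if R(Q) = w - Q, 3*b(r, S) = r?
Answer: 22/3 ≈ 7.3333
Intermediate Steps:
b(r, S) = r/3
R(Q) = -4 - Q
B(-10, 9)*R(c) + b(D(-5, 1), -10) = (-10 + 9)*(-4 - 1*5) + (⅓)*(-5) = -(-4 - 5) - 5/3 = -1*(-9) - 5/3 = 9 - 5/3 = 22/3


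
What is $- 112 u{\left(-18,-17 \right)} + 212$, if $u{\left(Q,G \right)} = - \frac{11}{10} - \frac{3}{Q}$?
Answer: $\frac{4748}{15} \approx 316.53$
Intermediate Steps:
$u{\left(Q,G \right)} = - \frac{11}{10} - \frac{3}{Q}$ ($u{\left(Q,G \right)} = \left(-11\right) \frac{1}{10} - \frac{3}{Q} = - \frac{11}{10} - \frac{3}{Q}$)
$- 112 u{\left(-18,-17 \right)} + 212 = - 112 \left(- \frac{11}{10} - \frac{3}{-18}\right) + 212 = - 112 \left(- \frac{11}{10} - - \frac{1}{6}\right) + 212 = - 112 \left(- \frac{11}{10} + \frac{1}{6}\right) + 212 = \left(-112\right) \left(- \frac{14}{15}\right) + 212 = \frac{1568}{15} + 212 = \frac{4748}{15}$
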